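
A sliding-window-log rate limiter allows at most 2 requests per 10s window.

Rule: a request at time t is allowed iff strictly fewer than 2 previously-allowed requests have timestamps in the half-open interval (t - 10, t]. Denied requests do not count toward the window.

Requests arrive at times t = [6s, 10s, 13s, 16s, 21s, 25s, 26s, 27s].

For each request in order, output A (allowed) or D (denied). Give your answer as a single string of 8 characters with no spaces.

Tracking allowed requests in the window:
  req#1 t=6s: ALLOW
  req#2 t=10s: ALLOW
  req#3 t=13s: DENY
  req#4 t=16s: ALLOW
  req#5 t=21s: ALLOW
  req#6 t=25s: DENY
  req#7 t=26s: ALLOW
  req#8 t=27s: DENY

Answer: AADAADAD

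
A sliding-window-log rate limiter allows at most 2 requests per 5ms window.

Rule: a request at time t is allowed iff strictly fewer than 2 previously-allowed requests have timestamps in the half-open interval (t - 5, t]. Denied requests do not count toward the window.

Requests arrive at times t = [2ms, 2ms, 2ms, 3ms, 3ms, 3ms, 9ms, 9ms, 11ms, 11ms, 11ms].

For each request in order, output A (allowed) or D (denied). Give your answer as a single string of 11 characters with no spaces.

Answer: AADDDDAADDD

Derivation:
Tracking allowed requests in the window:
  req#1 t=2ms: ALLOW
  req#2 t=2ms: ALLOW
  req#3 t=2ms: DENY
  req#4 t=3ms: DENY
  req#5 t=3ms: DENY
  req#6 t=3ms: DENY
  req#7 t=9ms: ALLOW
  req#8 t=9ms: ALLOW
  req#9 t=11ms: DENY
  req#10 t=11ms: DENY
  req#11 t=11ms: DENY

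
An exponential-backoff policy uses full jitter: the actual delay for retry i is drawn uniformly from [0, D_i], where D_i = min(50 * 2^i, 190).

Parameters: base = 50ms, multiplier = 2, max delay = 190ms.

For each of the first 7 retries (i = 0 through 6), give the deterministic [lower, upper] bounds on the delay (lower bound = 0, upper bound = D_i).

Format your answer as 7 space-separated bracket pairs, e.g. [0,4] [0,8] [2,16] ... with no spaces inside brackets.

Computing bounds per retry:
  i=0: D_i=min(50*2^0,190)=50, bounds=[0,50]
  i=1: D_i=min(50*2^1,190)=100, bounds=[0,100]
  i=2: D_i=min(50*2^2,190)=190, bounds=[0,190]
  i=3: D_i=min(50*2^3,190)=190, bounds=[0,190]
  i=4: D_i=min(50*2^4,190)=190, bounds=[0,190]
  i=5: D_i=min(50*2^5,190)=190, bounds=[0,190]
  i=6: D_i=min(50*2^6,190)=190, bounds=[0,190]

Answer: [0,50] [0,100] [0,190] [0,190] [0,190] [0,190] [0,190]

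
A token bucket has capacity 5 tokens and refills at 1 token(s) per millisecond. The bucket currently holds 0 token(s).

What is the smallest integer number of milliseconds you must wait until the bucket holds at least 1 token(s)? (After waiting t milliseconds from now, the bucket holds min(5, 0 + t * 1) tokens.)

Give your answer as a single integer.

Need 0 + t * 1 >= 1, so t >= 1/1.
Smallest integer t = ceil(1/1) = 1.

Answer: 1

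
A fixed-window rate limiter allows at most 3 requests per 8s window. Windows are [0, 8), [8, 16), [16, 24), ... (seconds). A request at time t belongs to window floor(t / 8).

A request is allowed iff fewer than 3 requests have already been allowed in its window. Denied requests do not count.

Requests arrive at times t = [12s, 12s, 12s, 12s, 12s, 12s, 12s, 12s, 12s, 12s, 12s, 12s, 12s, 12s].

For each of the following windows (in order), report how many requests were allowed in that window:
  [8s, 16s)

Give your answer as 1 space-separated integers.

Answer: 3

Derivation:
Processing requests:
  req#1 t=12s (window 1): ALLOW
  req#2 t=12s (window 1): ALLOW
  req#3 t=12s (window 1): ALLOW
  req#4 t=12s (window 1): DENY
  req#5 t=12s (window 1): DENY
  req#6 t=12s (window 1): DENY
  req#7 t=12s (window 1): DENY
  req#8 t=12s (window 1): DENY
  req#9 t=12s (window 1): DENY
  req#10 t=12s (window 1): DENY
  req#11 t=12s (window 1): DENY
  req#12 t=12s (window 1): DENY
  req#13 t=12s (window 1): DENY
  req#14 t=12s (window 1): DENY

Allowed counts by window: 3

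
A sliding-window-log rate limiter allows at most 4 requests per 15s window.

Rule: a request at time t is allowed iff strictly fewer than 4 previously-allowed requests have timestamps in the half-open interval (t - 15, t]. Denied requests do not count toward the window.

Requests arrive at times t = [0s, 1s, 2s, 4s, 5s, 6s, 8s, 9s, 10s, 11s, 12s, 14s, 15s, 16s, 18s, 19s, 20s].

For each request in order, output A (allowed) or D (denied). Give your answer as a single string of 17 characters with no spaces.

Answer: AAAADDDDDDDDAAAAD

Derivation:
Tracking allowed requests in the window:
  req#1 t=0s: ALLOW
  req#2 t=1s: ALLOW
  req#3 t=2s: ALLOW
  req#4 t=4s: ALLOW
  req#5 t=5s: DENY
  req#6 t=6s: DENY
  req#7 t=8s: DENY
  req#8 t=9s: DENY
  req#9 t=10s: DENY
  req#10 t=11s: DENY
  req#11 t=12s: DENY
  req#12 t=14s: DENY
  req#13 t=15s: ALLOW
  req#14 t=16s: ALLOW
  req#15 t=18s: ALLOW
  req#16 t=19s: ALLOW
  req#17 t=20s: DENY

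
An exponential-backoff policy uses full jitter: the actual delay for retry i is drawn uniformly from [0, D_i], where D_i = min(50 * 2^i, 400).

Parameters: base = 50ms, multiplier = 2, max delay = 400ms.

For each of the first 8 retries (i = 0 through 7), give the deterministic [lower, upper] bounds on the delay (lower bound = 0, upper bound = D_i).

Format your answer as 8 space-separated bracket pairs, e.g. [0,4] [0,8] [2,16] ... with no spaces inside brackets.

Computing bounds per retry:
  i=0: D_i=min(50*2^0,400)=50, bounds=[0,50]
  i=1: D_i=min(50*2^1,400)=100, bounds=[0,100]
  i=2: D_i=min(50*2^2,400)=200, bounds=[0,200]
  i=3: D_i=min(50*2^3,400)=400, bounds=[0,400]
  i=4: D_i=min(50*2^4,400)=400, bounds=[0,400]
  i=5: D_i=min(50*2^5,400)=400, bounds=[0,400]
  i=6: D_i=min(50*2^6,400)=400, bounds=[0,400]
  i=7: D_i=min(50*2^7,400)=400, bounds=[0,400]

Answer: [0,50] [0,100] [0,200] [0,400] [0,400] [0,400] [0,400] [0,400]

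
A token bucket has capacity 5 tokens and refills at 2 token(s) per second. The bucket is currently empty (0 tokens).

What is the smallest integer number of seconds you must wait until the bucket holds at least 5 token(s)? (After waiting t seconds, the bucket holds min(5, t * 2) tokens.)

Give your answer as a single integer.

Need t * 2 >= 5, so t >= 5/2.
Smallest integer t = ceil(5/2) = 3.

Answer: 3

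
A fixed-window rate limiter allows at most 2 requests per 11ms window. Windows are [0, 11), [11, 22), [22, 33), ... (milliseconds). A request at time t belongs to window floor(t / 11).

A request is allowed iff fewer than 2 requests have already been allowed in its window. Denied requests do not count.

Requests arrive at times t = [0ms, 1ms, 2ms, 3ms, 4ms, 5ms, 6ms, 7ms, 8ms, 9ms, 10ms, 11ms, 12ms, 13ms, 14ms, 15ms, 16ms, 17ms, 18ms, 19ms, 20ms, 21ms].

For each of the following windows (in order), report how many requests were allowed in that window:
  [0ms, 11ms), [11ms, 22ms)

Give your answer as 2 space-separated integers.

Processing requests:
  req#1 t=0ms (window 0): ALLOW
  req#2 t=1ms (window 0): ALLOW
  req#3 t=2ms (window 0): DENY
  req#4 t=3ms (window 0): DENY
  req#5 t=4ms (window 0): DENY
  req#6 t=5ms (window 0): DENY
  req#7 t=6ms (window 0): DENY
  req#8 t=7ms (window 0): DENY
  req#9 t=8ms (window 0): DENY
  req#10 t=9ms (window 0): DENY
  req#11 t=10ms (window 0): DENY
  req#12 t=11ms (window 1): ALLOW
  req#13 t=12ms (window 1): ALLOW
  req#14 t=13ms (window 1): DENY
  req#15 t=14ms (window 1): DENY
  req#16 t=15ms (window 1): DENY
  req#17 t=16ms (window 1): DENY
  req#18 t=17ms (window 1): DENY
  req#19 t=18ms (window 1): DENY
  req#20 t=19ms (window 1): DENY
  req#21 t=20ms (window 1): DENY
  req#22 t=21ms (window 1): DENY

Allowed counts by window: 2 2

Answer: 2 2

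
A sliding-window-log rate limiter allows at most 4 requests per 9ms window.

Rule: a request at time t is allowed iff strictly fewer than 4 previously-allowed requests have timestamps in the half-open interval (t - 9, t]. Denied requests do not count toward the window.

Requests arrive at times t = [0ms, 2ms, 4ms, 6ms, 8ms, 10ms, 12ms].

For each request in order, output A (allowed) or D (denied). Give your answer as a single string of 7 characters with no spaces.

Tracking allowed requests in the window:
  req#1 t=0ms: ALLOW
  req#2 t=2ms: ALLOW
  req#3 t=4ms: ALLOW
  req#4 t=6ms: ALLOW
  req#5 t=8ms: DENY
  req#6 t=10ms: ALLOW
  req#7 t=12ms: ALLOW

Answer: AAAADAA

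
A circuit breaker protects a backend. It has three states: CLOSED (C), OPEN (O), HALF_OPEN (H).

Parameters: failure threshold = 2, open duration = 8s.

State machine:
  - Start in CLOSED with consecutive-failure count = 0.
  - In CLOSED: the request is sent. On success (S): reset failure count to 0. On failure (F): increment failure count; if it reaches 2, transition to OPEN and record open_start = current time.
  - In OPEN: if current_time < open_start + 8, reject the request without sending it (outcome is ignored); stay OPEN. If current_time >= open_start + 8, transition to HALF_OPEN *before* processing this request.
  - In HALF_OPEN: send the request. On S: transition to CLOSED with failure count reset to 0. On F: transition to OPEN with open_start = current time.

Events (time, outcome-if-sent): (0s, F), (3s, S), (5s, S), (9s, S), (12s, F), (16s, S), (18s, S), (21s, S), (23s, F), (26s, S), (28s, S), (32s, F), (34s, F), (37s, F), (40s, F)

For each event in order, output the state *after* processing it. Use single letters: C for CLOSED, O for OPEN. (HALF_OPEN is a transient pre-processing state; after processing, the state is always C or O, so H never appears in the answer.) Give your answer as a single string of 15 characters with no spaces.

State after each event:
  event#1 t=0s outcome=F: state=CLOSED
  event#2 t=3s outcome=S: state=CLOSED
  event#3 t=5s outcome=S: state=CLOSED
  event#4 t=9s outcome=S: state=CLOSED
  event#5 t=12s outcome=F: state=CLOSED
  event#6 t=16s outcome=S: state=CLOSED
  event#7 t=18s outcome=S: state=CLOSED
  event#8 t=21s outcome=S: state=CLOSED
  event#9 t=23s outcome=F: state=CLOSED
  event#10 t=26s outcome=S: state=CLOSED
  event#11 t=28s outcome=S: state=CLOSED
  event#12 t=32s outcome=F: state=CLOSED
  event#13 t=34s outcome=F: state=OPEN
  event#14 t=37s outcome=F: state=OPEN
  event#15 t=40s outcome=F: state=OPEN

Answer: CCCCCCCCCCCCOOO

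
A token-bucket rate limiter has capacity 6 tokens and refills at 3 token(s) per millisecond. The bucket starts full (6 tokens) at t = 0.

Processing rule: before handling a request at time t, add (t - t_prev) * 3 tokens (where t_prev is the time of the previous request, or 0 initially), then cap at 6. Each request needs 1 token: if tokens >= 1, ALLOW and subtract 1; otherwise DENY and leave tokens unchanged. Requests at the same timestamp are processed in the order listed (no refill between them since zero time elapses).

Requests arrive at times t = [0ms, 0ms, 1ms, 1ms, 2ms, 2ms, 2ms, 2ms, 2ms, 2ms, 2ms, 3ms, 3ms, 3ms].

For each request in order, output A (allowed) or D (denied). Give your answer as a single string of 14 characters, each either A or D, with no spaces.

Simulating step by step:
  req#1 t=0ms: ALLOW
  req#2 t=0ms: ALLOW
  req#3 t=1ms: ALLOW
  req#4 t=1ms: ALLOW
  req#5 t=2ms: ALLOW
  req#6 t=2ms: ALLOW
  req#7 t=2ms: ALLOW
  req#8 t=2ms: ALLOW
  req#9 t=2ms: ALLOW
  req#10 t=2ms: ALLOW
  req#11 t=2ms: DENY
  req#12 t=3ms: ALLOW
  req#13 t=3ms: ALLOW
  req#14 t=3ms: ALLOW

Answer: AAAAAAAAAADAAA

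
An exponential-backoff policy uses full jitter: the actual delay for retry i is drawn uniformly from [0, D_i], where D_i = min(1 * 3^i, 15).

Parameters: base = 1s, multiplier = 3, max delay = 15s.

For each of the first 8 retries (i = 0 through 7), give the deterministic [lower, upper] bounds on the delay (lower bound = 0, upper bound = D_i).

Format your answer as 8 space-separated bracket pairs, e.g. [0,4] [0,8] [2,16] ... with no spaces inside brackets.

Computing bounds per retry:
  i=0: D_i=min(1*3^0,15)=1, bounds=[0,1]
  i=1: D_i=min(1*3^1,15)=3, bounds=[0,3]
  i=2: D_i=min(1*3^2,15)=9, bounds=[0,9]
  i=3: D_i=min(1*3^3,15)=15, bounds=[0,15]
  i=4: D_i=min(1*3^4,15)=15, bounds=[0,15]
  i=5: D_i=min(1*3^5,15)=15, bounds=[0,15]
  i=6: D_i=min(1*3^6,15)=15, bounds=[0,15]
  i=7: D_i=min(1*3^7,15)=15, bounds=[0,15]

Answer: [0,1] [0,3] [0,9] [0,15] [0,15] [0,15] [0,15] [0,15]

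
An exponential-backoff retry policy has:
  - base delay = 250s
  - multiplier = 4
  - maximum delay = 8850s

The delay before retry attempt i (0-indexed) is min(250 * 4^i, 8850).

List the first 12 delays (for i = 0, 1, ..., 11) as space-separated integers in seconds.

Computing each delay:
  i=0: min(250*4^0, 8850) = 250
  i=1: min(250*4^1, 8850) = 1000
  i=2: min(250*4^2, 8850) = 4000
  i=3: min(250*4^3, 8850) = 8850
  i=4: min(250*4^4, 8850) = 8850
  i=5: min(250*4^5, 8850) = 8850
  i=6: min(250*4^6, 8850) = 8850
  i=7: min(250*4^7, 8850) = 8850
  i=8: min(250*4^8, 8850) = 8850
  i=9: min(250*4^9, 8850) = 8850
  i=10: min(250*4^10, 8850) = 8850
  i=11: min(250*4^11, 8850) = 8850

Answer: 250 1000 4000 8850 8850 8850 8850 8850 8850 8850 8850 8850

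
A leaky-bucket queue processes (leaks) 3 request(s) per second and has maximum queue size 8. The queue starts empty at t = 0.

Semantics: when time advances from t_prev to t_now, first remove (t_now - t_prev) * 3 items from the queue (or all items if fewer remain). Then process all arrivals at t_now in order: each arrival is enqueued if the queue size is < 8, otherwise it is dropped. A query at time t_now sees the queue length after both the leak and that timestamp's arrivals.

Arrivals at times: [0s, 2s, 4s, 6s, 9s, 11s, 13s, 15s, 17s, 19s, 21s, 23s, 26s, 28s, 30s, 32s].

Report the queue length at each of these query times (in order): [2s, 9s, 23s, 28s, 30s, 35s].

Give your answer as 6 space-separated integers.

Answer: 1 1 1 1 1 0

Derivation:
Queue lengths at query times:
  query t=2s: backlog = 1
  query t=9s: backlog = 1
  query t=23s: backlog = 1
  query t=28s: backlog = 1
  query t=30s: backlog = 1
  query t=35s: backlog = 0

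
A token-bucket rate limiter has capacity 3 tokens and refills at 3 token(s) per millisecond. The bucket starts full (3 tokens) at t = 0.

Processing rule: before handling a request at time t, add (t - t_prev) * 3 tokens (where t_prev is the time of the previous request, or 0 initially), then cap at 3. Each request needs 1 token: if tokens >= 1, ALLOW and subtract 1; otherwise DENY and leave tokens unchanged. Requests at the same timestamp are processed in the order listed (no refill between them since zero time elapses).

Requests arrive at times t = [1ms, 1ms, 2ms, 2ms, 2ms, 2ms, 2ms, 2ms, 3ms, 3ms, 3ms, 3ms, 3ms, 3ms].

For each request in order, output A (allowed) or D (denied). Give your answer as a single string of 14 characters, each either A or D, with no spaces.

Answer: AAAAADDDAAADDD

Derivation:
Simulating step by step:
  req#1 t=1ms: ALLOW
  req#2 t=1ms: ALLOW
  req#3 t=2ms: ALLOW
  req#4 t=2ms: ALLOW
  req#5 t=2ms: ALLOW
  req#6 t=2ms: DENY
  req#7 t=2ms: DENY
  req#8 t=2ms: DENY
  req#9 t=3ms: ALLOW
  req#10 t=3ms: ALLOW
  req#11 t=3ms: ALLOW
  req#12 t=3ms: DENY
  req#13 t=3ms: DENY
  req#14 t=3ms: DENY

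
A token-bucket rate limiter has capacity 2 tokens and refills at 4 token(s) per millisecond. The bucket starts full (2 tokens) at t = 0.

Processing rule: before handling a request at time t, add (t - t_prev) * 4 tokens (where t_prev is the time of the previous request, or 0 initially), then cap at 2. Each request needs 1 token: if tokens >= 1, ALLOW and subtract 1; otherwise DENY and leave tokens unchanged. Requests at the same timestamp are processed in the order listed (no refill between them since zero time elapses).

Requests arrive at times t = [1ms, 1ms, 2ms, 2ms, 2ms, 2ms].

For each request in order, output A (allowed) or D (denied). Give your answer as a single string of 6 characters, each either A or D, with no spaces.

Answer: AAAADD

Derivation:
Simulating step by step:
  req#1 t=1ms: ALLOW
  req#2 t=1ms: ALLOW
  req#3 t=2ms: ALLOW
  req#4 t=2ms: ALLOW
  req#5 t=2ms: DENY
  req#6 t=2ms: DENY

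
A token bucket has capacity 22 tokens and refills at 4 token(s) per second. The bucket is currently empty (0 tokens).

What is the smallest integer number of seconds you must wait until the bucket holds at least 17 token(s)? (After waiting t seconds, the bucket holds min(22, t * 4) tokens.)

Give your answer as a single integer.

Need t * 4 >= 17, so t >= 17/4.
Smallest integer t = ceil(17/4) = 5.

Answer: 5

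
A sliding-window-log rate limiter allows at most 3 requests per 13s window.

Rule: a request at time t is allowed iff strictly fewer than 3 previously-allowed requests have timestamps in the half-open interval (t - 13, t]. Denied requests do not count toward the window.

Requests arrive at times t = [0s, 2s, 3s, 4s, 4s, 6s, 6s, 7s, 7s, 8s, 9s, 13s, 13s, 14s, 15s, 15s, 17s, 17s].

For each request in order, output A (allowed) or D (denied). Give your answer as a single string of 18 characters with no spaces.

Answer: AAADDDDDDDDADDADAD

Derivation:
Tracking allowed requests in the window:
  req#1 t=0s: ALLOW
  req#2 t=2s: ALLOW
  req#3 t=3s: ALLOW
  req#4 t=4s: DENY
  req#5 t=4s: DENY
  req#6 t=6s: DENY
  req#7 t=6s: DENY
  req#8 t=7s: DENY
  req#9 t=7s: DENY
  req#10 t=8s: DENY
  req#11 t=9s: DENY
  req#12 t=13s: ALLOW
  req#13 t=13s: DENY
  req#14 t=14s: DENY
  req#15 t=15s: ALLOW
  req#16 t=15s: DENY
  req#17 t=17s: ALLOW
  req#18 t=17s: DENY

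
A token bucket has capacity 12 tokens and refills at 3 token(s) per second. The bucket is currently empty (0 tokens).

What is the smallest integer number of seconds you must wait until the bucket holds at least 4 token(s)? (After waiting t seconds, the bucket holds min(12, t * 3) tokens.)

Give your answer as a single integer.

Need t * 3 >= 4, so t >= 4/3.
Smallest integer t = ceil(4/3) = 2.

Answer: 2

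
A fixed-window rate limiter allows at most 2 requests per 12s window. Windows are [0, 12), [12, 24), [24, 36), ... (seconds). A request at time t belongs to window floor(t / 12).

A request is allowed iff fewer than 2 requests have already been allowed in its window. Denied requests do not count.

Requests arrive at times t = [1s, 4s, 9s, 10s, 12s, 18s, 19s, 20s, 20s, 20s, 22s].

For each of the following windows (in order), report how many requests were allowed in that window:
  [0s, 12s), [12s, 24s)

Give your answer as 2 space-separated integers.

Processing requests:
  req#1 t=1s (window 0): ALLOW
  req#2 t=4s (window 0): ALLOW
  req#3 t=9s (window 0): DENY
  req#4 t=10s (window 0): DENY
  req#5 t=12s (window 1): ALLOW
  req#6 t=18s (window 1): ALLOW
  req#7 t=19s (window 1): DENY
  req#8 t=20s (window 1): DENY
  req#9 t=20s (window 1): DENY
  req#10 t=20s (window 1): DENY
  req#11 t=22s (window 1): DENY

Allowed counts by window: 2 2

Answer: 2 2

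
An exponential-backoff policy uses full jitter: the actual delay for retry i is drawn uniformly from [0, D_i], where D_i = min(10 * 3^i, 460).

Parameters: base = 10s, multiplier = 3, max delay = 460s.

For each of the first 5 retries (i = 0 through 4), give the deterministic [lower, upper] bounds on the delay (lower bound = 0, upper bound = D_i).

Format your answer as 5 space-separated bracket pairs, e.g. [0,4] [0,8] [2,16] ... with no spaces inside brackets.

Answer: [0,10] [0,30] [0,90] [0,270] [0,460]

Derivation:
Computing bounds per retry:
  i=0: D_i=min(10*3^0,460)=10, bounds=[0,10]
  i=1: D_i=min(10*3^1,460)=30, bounds=[0,30]
  i=2: D_i=min(10*3^2,460)=90, bounds=[0,90]
  i=3: D_i=min(10*3^3,460)=270, bounds=[0,270]
  i=4: D_i=min(10*3^4,460)=460, bounds=[0,460]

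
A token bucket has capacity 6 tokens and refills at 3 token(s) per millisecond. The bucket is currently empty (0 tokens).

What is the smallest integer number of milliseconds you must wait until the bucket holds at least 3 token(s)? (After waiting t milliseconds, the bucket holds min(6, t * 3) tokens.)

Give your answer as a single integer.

Answer: 1

Derivation:
Need t * 3 >= 3, so t >= 3/3.
Smallest integer t = ceil(3/3) = 1.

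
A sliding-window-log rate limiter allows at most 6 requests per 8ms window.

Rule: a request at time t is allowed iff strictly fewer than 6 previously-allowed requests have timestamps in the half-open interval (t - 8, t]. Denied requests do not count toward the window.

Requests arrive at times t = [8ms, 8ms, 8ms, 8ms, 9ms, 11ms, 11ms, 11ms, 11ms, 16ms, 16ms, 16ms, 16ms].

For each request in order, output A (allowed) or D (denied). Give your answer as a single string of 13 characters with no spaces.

Tracking allowed requests in the window:
  req#1 t=8ms: ALLOW
  req#2 t=8ms: ALLOW
  req#3 t=8ms: ALLOW
  req#4 t=8ms: ALLOW
  req#5 t=9ms: ALLOW
  req#6 t=11ms: ALLOW
  req#7 t=11ms: DENY
  req#8 t=11ms: DENY
  req#9 t=11ms: DENY
  req#10 t=16ms: ALLOW
  req#11 t=16ms: ALLOW
  req#12 t=16ms: ALLOW
  req#13 t=16ms: ALLOW

Answer: AAAAAADDDAAAA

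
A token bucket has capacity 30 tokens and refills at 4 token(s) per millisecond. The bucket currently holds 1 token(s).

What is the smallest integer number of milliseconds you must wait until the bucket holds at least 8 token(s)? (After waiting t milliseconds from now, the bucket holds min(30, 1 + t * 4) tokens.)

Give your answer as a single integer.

Answer: 2

Derivation:
Need 1 + t * 4 >= 8, so t >= 7/4.
Smallest integer t = ceil(7/4) = 2.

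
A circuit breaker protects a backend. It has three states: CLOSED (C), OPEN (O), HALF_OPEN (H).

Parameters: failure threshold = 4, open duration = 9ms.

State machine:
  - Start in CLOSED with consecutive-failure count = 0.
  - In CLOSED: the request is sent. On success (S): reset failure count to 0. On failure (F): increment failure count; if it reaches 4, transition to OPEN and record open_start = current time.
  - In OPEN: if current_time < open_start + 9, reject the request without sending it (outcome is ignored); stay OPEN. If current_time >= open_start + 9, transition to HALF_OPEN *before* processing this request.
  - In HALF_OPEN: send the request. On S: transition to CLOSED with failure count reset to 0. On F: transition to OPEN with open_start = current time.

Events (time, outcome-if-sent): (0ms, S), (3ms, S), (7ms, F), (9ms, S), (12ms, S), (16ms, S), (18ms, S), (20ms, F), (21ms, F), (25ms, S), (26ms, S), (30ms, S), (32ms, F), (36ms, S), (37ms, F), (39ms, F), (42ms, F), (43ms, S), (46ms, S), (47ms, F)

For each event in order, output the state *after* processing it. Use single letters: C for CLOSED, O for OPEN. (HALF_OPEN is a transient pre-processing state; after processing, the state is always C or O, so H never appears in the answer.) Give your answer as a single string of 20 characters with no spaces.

Answer: CCCCCCCCCCCCCCCCCCCC

Derivation:
State after each event:
  event#1 t=0ms outcome=S: state=CLOSED
  event#2 t=3ms outcome=S: state=CLOSED
  event#3 t=7ms outcome=F: state=CLOSED
  event#4 t=9ms outcome=S: state=CLOSED
  event#5 t=12ms outcome=S: state=CLOSED
  event#6 t=16ms outcome=S: state=CLOSED
  event#7 t=18ms outcome=S: state=CLOSED
  event#8 t=20ms outcome=F: state=CLOSED
  event#9 t=21ms outcome=F: state=CLOSED
  event#10 t=25ms outcome=S: state=CLOSED
  event#11 t=26ms outcome=S: state=CLOSED
  event#12 t=30ms outcome=S: state=CLOSED
  event#13 t=32ms outcome=F: state=CLOSED
  event#14 t=36ms outcome=S: state=CLOSED
  event#15 t=37ms outcome=F: state=CLOSED
  event#16 t=39ms outcome=F: state=CLOSED
  event#17 t=42ms outcome=F: state=CLOSED
  event#18 t=43ms outcome=S: state=CLOSED
  event#19 t=46ms outcome=S: state=CLOSED
  event#20 t=47ms outcome=F: state=CLOSED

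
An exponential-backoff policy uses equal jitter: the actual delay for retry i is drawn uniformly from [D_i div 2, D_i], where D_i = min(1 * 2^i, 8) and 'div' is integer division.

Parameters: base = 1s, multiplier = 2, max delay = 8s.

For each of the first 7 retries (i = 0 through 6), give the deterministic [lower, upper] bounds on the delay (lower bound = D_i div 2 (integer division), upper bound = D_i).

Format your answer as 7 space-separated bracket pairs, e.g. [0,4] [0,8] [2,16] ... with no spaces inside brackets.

Computing bounds per retry:
  i=0: D_i=min(1*2^0,8)=1, bounds=[0,1]
  i=1: D_i=min(1*2^1,8)=2, bounds=[1,2]
  i=2: D_i=min(1*2^2,8)=4, bounds=[2,4]
  i=3: D_i=min(1*2^3,8)=8, bounds=[4,8]
  i=4: D_i=min(1*2^4,8)=8, bounds=[4,8]
  i=5: D_i=min(1*2^5,8)=8, bounds=[4,8]
  i=6: D_i=min(1*2^6,8)=8, bounds=[4,8]

Answer: [0,1] [1,2] [2,4] [4,8] [4,8] [4,8] [4,8]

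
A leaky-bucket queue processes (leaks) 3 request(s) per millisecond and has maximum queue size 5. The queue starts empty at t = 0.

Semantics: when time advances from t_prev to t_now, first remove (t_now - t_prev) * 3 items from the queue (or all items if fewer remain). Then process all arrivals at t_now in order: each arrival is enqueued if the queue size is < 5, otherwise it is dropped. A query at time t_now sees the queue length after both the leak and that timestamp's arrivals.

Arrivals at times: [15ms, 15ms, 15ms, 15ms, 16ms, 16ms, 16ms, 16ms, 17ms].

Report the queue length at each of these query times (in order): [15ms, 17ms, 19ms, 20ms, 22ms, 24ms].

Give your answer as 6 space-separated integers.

Queue lengths at query times:
  query t=15ms: backlog = 4
  query t=17ms: backlog = 3
  query t=19ms: backlog = 0
  query t=20ms: backlog = 0
  query t=22ms: backlog = 0
  query t=24ms: backlog = 0

Answer: 4 3 0 0 0 0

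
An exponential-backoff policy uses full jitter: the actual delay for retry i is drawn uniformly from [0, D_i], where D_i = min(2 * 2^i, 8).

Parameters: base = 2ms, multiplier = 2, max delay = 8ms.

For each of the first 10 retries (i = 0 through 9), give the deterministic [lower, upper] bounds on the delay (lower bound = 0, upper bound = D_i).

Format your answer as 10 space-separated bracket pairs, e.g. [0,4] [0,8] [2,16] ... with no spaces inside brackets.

Answer: [0,2] [0,4] [0,8] [0,8] [0,8] [0,8] [0,8] [0,8] [0,8] [0,8]

Derivation:
Computing bounds per retry:
  i=0: D_i=min(2*2^0,8)=2, bounds=[0,2]
  i=1: D_i=min(2*2^1,8)=4, bounds=[0,4]
  i=2: D_i=min(2*2^2,8)=8, bounds=[0,8]
  i=3: D_i=min(2*2^3,8)=8, bounds=[0,8]
  i=4: D_i=min(2*2^4,8)=8, bounds=[0,8]
  i=5: D_i=min(2*2^5,8)=8, bounds=[0,8]
  i=6: D_i=min(2*2^6,8)=8, bounds=[0,8]
  i=7: D_i=min(2*2^7,8)=8, bounds=[0,8]
  i=8: D_i=min(2*2^8,8)=8, bounds=[0,8]
  i=9: D_i=min(2*2^9,8)=8, bounds=[0,8]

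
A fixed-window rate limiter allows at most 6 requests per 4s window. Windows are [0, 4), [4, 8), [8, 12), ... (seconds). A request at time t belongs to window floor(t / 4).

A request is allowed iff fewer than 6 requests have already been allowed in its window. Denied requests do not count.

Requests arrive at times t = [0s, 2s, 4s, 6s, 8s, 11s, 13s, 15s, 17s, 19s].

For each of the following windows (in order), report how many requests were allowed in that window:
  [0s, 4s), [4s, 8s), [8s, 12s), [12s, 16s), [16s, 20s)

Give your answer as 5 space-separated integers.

Answer: 2 2 2 2 2

Derivation:
Processing requests:
  req#1 t=0s (window 0): ALLOW
  req#2 t=2s (window 0): ALLOW
  req#3 t=4s (window 1): ALLOW
  req#4 t=6s (window 1): ALLOW
  req#5 t=8s (window 2): ALLOW
  req#6 t=11s (window 2): ALLOW
  req#7 t=13s (window 3): ALLOW
  req#8 t=15s (window 3): ALLOW
  req#9 t=17s (window 4): ALLOW
  req#10 t=19s (window 4): ALLOW

Allowed counts by window: 2 2 2 2 2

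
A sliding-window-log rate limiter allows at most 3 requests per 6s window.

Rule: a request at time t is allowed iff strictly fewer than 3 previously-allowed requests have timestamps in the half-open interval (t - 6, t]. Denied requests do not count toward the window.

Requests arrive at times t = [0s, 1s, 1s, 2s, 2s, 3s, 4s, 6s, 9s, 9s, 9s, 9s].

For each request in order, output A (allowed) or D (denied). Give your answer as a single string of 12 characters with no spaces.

Tracking allowed requests in the window:
  req#1 t=0s: ALLOW
  req#2 t=1s: ALLOW
  req#3 t=1s: ALLOW
  req#4 t=2s: DENY
  req#5 t=2s: DENY
  req#6 t=3s: DENY
  req#7 t=4s: DENY
  req#8 t=6s: ALLOW
  req#9 t=9s: ALLOW
  req#10 t=9s: ALLOW
  req#11 t=9s: DENY
  req#12 t=9s: DENY

Answer: AAADDDDAAADD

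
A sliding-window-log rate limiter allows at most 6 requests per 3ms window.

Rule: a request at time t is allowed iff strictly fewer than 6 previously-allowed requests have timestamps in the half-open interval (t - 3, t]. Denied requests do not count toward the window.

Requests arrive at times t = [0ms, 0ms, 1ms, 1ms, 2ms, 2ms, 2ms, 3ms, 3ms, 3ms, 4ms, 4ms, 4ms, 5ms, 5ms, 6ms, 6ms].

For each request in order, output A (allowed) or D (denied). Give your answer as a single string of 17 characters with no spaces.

Tracking allowed requests in the window:
  req#1 t=0ms: ALLOW
  req#2 t=0ms: ALLOW
  req#3 t=1ms: ALLOW
  req#4 t=1ms: ALLOW
  req#5 t=2ms: ALLOW
  req#6 t=2ms: ALLOW
  req#7 t=2ms: DENY
  req#8 t=3ms: ALLOW
  req#9 t=3ms: ALLOW
  req#10 t=3ms: DENY
  req#11 t=4ms: ALLOW
  req#12 t=4ms: ALLOW
  req#13 t=4ms: DENY
  req#14 t=5ms: ALLOW
  req#15 t=5ms: ALLOW
  req#16 t=6ms: ALLOW
  req#17 t=6ms: ALLOW

Answer: AAAAAADAADAADAAAA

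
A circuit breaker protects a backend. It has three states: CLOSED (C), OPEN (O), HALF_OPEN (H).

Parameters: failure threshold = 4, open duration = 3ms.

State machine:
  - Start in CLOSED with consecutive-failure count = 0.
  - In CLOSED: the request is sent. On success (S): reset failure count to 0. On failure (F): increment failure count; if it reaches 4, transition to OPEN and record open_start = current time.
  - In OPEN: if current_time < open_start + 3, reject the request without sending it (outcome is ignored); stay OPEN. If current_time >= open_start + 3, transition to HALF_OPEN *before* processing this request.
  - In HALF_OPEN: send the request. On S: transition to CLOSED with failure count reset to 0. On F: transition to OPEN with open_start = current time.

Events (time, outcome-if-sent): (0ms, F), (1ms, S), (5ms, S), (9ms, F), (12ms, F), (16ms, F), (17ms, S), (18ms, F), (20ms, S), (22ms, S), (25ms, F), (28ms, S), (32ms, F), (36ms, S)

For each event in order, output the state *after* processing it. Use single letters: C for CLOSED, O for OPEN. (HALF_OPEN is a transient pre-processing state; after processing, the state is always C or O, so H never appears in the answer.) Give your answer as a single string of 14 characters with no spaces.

State after each event:
  event#1 t=0ms outcome=F: state=CLOSED
  event#2 t=1ms outcome=S: state=CLOSED
  event#3 t=5ms outcome=S: state=CLOSED
  event#4 t=9ms outcome=F: state=CLOSED
  event#5 t=12ms outcome=F: state=CLOSED
  event#6 t=16ms outcome=F: state=CLOSED
  event#7 t=17ms outcome=S: state=CLOSED
  event#8 t=18ms outcome=F: state=CLOSED
  event#9 t=20ms outcome=S: state=CLOSED
  event#10 t=22ms outcome=S: state=CLOSED
  event#11 t=25ms outcome=F: state=CLOSED
  event#12 t=28ms outcome=S: state=CLOSED
  event#13 t=32ms outcome=F: state=CLOSED
  event#14 t=36ms outcome=S: state=CLOSED

Answer: CCCCCCCCCCCCCC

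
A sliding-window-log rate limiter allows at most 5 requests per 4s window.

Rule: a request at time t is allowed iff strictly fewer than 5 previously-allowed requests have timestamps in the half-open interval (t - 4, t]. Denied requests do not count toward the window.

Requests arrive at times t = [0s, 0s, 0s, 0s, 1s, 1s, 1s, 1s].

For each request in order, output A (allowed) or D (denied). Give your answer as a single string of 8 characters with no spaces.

Tracking allowed requests in the window:
  req#1 t=0s: ALLOW
  req#2 t=0s: ALLOW
  req#3 t=0s: ALLOW
  req#4 t=0s: ALLOW
  req#5 t=1s: ALLOW
  req#6 t=1s: DENY
  req#7 t=1s: DENY
  req#8 t=1s: DENY

Answer: AAAAADDD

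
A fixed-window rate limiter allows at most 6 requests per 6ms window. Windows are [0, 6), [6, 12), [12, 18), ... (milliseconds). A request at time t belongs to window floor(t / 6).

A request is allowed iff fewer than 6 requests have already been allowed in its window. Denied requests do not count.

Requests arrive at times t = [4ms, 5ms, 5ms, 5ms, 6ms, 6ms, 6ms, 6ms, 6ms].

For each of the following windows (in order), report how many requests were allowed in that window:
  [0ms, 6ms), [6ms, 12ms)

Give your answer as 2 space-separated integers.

Processing requests:
  req#1 t=4ms (window 0): ALLOW
  req#2 t=5ms (window 0): ALLOW
  req#3 t=5ms (window 0): ALLOW
  req#4 t=5ms (window 0): ALLOW
  req#5 t=6ms (window 1): ALLOW
  req#6 t=6ms (window 1): ALLOW
  req#7 t=6ms (window 1): ALLOW
  req#8 t=6ms (window 1): ALLOW
  req#9 t=6ms (window 1): ALLOW

Allowed counts by window: 4 5

Answer: 4 5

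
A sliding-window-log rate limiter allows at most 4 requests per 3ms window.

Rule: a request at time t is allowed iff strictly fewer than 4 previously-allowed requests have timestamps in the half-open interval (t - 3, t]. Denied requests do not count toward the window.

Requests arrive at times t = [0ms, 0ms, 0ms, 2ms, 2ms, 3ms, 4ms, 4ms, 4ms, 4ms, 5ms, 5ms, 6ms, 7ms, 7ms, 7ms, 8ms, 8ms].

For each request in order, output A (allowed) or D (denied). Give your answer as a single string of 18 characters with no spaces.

Answer: AAAADAAADDADAAADAD

Derivation:
Tracking allowed requests in the window:
  req#1 t=0ms: ALLOW
  req#2 t=0ms: ALLOW
  req#3 t=0ms: ALLOW
  req#4 t=2ms: ALLOW
  req#5 t=2ms: DENY
  req#6 t=3ms: ALLOW
  req#7 t=4ms: ALLOW
  req#8 t=4ms: ALLOW
  req#9 t=4ms: DENY
  req#10 t=4ms: DENY
  req#11 t=5ms: ALLOW
  req#12 t=5ms: DENY
  req#13 t=6ms: ALLOW
  req#14 t=7ms: ALLOW
  req#15 t=7ms: ALLOW
  req#16 t=7ms: DENY
  req#17 t=8ms: ALLOW
  req#18 t=8ms: DENY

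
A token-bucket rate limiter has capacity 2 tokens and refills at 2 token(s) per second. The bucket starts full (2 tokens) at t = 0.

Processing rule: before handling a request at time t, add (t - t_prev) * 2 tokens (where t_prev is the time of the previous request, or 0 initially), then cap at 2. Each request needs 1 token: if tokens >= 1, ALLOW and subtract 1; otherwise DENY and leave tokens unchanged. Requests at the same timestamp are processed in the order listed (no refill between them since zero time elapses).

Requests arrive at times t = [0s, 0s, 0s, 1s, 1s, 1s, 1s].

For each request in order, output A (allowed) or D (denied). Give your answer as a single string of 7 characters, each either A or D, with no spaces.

Simulating step by step:
  req#1 t=0s: ALLOW
  req#2 t=0s: ALLOW
  req#3 t=0s: DENY
  req#4 t=1s: ALLOW
  req#5 t=1s: ALLOW
  req#6 t=1s: DENY
  req#7 t=1s: DENY

Answer: AADAADD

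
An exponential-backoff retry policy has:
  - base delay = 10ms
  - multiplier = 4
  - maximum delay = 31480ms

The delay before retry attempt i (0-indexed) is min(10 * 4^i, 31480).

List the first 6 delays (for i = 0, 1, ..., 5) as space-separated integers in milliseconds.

Computing each delay:
  i=0: min(10*4^0, 31480) = 10
  i=1: min(10*4^1, 31480) = 40
  i=2: min(10*4^2, 31480) = 160
  i=3: min(10*4^3, 31480) = 640
  i=4: min(10*4^4, 31480) = 2560
  i=5: min(10*4^5, 31480) = 10240

Answer: 10 40 160 640 2560 10240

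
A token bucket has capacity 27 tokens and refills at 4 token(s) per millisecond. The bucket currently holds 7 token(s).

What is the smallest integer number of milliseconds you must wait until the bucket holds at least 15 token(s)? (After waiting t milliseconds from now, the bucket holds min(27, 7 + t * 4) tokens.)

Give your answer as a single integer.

Need 7 + t * 4 >= 15, so t >= 8/4.
Smallest integer t = ceil(8/4) = 2.

Answer: 2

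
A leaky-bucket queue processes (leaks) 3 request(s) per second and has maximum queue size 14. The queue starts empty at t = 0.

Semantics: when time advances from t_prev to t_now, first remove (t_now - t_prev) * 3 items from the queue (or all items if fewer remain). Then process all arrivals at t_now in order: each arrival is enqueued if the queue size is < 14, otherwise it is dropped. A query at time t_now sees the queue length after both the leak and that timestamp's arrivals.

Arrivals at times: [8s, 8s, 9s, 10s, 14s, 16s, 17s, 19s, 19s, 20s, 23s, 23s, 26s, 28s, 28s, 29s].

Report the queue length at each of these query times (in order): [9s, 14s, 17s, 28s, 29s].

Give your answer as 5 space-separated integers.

Queue lengths at query times:
  query t=9s: backlog = 1
  query t=14s: backlog = 1
  query t=17s: backlog = 1
  query t=28s: backlog = 2
  query t=29s: backlog = 1

Answer: 1 1 1 2 1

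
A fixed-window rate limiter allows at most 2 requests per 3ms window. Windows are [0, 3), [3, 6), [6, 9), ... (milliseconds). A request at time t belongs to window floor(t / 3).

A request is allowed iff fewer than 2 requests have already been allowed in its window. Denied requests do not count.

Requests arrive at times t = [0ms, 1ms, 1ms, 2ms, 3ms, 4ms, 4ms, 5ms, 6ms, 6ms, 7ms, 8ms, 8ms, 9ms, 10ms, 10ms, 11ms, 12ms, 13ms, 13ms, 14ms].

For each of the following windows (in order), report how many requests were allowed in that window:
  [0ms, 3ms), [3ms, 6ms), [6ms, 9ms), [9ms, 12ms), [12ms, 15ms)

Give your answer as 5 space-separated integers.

Processing requests:
  req#1 t=0ms (window 0): ALLOW
  req#2 t=1ms (window 0): ALLOW
  req#3 t=1ms (window 0): DENY
  req#4 t=2ms (window 0): DENY
  req#5 t=3ms (window 1): ALLOW
  req#6 t=4ms (window 1): ALLOW
  req#7 t=4ms (window 1): DENY
  req#8 t=5ms (window 1): DENY
  req#9 t=6ms (window 2): ALLOW
  req#10 t=6ms (window 2): ALLOW
  req#11 t=7ms (window 2): DENY
  req#12 t=8ms (window 2): DENY
  req#13 t=8ms (window 2): DENY
  req#14 t=9ms (window 3): ALLOW
  req#15 t=10ms (window 3): ALLOW
  req#16 t=10ms (window 3): DENY
  req#17 t=11ms (window 3): DENY
  req#18 t=12ms (window 4): ALLOW
  req#19 t=13ms (window 4): ALLOW
  req#20 t=13ms (window 4): DENY
  req#21 t=14ms (window 4): DENY

Allowed counts by window: 2 2 2 2 2

Answer: 2 2 2 2 2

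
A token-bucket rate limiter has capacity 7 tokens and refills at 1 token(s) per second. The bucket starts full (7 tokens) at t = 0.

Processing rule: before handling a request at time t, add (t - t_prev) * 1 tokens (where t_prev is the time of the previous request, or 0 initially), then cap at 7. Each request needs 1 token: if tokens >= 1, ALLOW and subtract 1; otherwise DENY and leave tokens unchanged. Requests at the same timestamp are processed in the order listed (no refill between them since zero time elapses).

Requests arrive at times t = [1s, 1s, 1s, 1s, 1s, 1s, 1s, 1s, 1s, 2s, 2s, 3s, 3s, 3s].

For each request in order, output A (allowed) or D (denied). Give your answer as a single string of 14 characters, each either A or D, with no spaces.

Simulating step by step:
  req#1 t=1s: ALLOW
  req#2 t=1s: ALLOW
  req#3 t=1s: ALLOW
  req#4 t=1s: ALLOW
  req#5 t=1s: ALLOW
  req#6 t=1s: ALLOW
  req#7 t=1s: ALLOW
  req#8 t=1s: DENY
  req#9 t=1s: DENY
  req#10 t=2s: ALLOW
  req#11 t=2s: DENY
  req#12 t=3s: ALLOW
  req#13 t=3s: DENY
  req#14 t=3s: DENY

Answer: AAAAAAADDADADD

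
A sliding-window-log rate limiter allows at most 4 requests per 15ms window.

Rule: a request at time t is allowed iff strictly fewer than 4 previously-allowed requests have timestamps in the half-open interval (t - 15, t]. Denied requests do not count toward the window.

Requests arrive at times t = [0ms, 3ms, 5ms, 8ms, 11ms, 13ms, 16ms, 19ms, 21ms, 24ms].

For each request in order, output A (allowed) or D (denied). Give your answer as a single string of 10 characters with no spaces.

Answer: AAAADDAAAA

Derivation:
Tracking allowed requests in the window:
  req#1 t=0ms: ALLOW
  req#2 t=3ms: ALLOW
  req#3 t=5ms: ALLOW
  req#4 t=8ms: ALLOW
  req#5 t=11ms: DENY
  req#6 t=13ms: DENY
  req#7 t=16ms: ALLOW
  req#8 t=19ms: ALLOW
  req#9 t=21ms: ALLOW
  req#10 t=24ms: ALLOW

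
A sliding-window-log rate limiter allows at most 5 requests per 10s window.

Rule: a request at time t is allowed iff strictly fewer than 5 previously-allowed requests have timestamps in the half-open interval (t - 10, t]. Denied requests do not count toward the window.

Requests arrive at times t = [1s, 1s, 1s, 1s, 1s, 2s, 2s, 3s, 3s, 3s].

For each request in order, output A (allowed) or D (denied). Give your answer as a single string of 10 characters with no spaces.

Tracking allowed requests in the window:
  req#1 t=1s: ALLOW
  req#2 t=1s: ALLOW
  req#3 t=1s: ALLOW
  req#4 t=1s: ALLOW
  req#5 t=1s: ALLOW
  req#6 t=2s: DENY
  req#7 t=2s: DENY
  req#8 t=3s: DENY
  req#9 t=3s: DENY
  req#10 t=3s: DENY

Answer: AAAAADDDDD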